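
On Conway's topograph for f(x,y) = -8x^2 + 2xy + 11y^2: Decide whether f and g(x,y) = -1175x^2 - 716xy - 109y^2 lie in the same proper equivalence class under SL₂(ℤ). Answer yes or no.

D₁ = 356, D₂ = 356
river cycle of f (length 10): (-8, 18, 1), (1, 18, -8), (-8, 14, 5), (5, 16, -5), (-5, 14, 8), (8, 18, -1), (-1, 18, 8), (8, 14, -5), (-5, 16, 5), (5, 14, -8)
river cycle of g (length 10): (-8, 18, 1), (1, 18, -8), (-8, 14, 5), (5, 16, -5), (-5, 14, 8), (8, 18, -1), (-1, 18, 8), (8, 14, -5), (-5, 16, 5), (5, 14, -8)
cycles coincide ⇒ equivalent

yes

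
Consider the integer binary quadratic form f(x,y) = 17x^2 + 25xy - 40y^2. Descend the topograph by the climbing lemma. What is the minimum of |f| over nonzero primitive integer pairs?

river: ρ → (-40,55,2)
river: ρ → (2,57,-12)
river: ρ → (-12,39,38)
river: ρ → (38,37,-13)
river: ρ → (-13,41,32)
river: ρ → (32,23,-22)
river: ρ → (-22,21,33)
river: ρ → (33,45,-10)
river: ρ → (-10,55,8)
river: ρ → (8,57,-3)
river: ρ → (-3,57,8)
river: ρ → (8,55,-10)
river: ρ → (-10,45,33)
river: ρ → (33,21,-22)
river: ρ → (-22,23,32)
river: ρ → (32,41,-13)
river: ρ → (-13,37,38)
river: ρ → (38,39,-12)
river: ρ → (-12,57,2)
river: ρ → (2,55,-40)
river: ρ → (-40,25,17)
river: ρ → (17,43,-22)
river: ρ → (-22,45,15)
river: ρ → (15,45,-22)
river: ρ → (-22,43,17)
river: ρ → (17,25,-40)
closes: descent 0, river 26
min |a| on river = 2

2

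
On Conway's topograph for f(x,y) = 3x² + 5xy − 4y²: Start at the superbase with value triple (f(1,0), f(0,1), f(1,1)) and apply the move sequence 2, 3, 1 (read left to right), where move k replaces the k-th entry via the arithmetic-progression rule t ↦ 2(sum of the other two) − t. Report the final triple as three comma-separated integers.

start (3,-4,4) = (f(1,0),f(0,1),f(1,1))
replace slot 2: 2·(3+4) − (-4) = 18 → (3,18,4)
replace slot 3: 2·(3+18) − 4 = 38 → (3,18,38)
replace slot 1: 2·(18+38) − 3 = 109 → (109,18,38)

109,18,38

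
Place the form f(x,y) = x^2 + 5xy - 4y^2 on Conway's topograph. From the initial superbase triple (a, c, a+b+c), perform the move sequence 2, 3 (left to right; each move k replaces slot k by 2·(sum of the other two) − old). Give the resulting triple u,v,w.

start (1,-4,2) = (f(1,0),f(0,1),f(1,1))
replace slot 2: 2·(1+2) − (-4) = 10 → (1,10,2)
replace slot 3: 2·(1+10) − 2 = 20 → (1,10,20)

1,10,20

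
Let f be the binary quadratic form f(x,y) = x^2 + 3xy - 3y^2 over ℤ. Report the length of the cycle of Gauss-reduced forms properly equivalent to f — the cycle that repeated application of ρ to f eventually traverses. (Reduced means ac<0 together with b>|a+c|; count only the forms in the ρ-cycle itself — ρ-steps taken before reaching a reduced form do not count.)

D = 21, ⌊√D⌋ = 4
river: ρ → (-3,3,1)
river: ρ → (1,3,-3)
ρ-cycle length = 2 (tail of 0 descent steps not counted)

2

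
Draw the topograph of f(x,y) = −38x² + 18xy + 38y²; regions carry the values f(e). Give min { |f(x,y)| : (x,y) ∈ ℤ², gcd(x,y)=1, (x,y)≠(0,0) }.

river: ρ → (38,58,-18)
river: ρ → (-18,50,50)
river: ρ → (50,50,-18)
river: ρ → (-18,58,38)
river: ρ → (38,18,-38)
river: ρ → (-38,58,18)
river: ρ → (18,50,-50)
river: ρ → (-50,50,18)
river: ρ → (18,58,-38)
river: ρ → (-38,18,38)
closes: descent 0, river 10
min |a| on river = 18

18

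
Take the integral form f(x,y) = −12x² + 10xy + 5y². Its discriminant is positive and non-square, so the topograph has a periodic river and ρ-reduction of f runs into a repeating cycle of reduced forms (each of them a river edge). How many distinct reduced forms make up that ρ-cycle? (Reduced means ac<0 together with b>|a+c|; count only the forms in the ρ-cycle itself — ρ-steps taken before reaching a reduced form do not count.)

D = 340, ⌊√D⌋ = 18
river: ρ → (5,10,-12)
river: ρ → (-12,14,3)
river: ρ → (3,16,-7)
river: ρ → (-7,12,7)
river: ρ → (7,16,-3)
river: ρ → (-3,14,12)
river: ρ → (12,10,-5)
river: ρ → (-5,10,12)
river: ρ → (12,14,-3)
river: ρ → (-3,16,7)
river: ρ → (7,12,-7)
river: ρ → (-7,16,3)
river: ρ → (3,14,-12)
river: ρ → (-12,10,5)
ρ-cycle length = 14 (tail of 0 descent steps not counted)

14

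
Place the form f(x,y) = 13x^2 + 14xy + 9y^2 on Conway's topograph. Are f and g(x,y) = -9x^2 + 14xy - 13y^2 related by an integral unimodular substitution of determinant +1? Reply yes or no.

D₁ = -272, D₂ = -272
f: translate: b→-12 (≡14 mod 26), so (13,14,9)→(13,-12,8)
f: flip: (13,-12,8)→(8,12,13)
f: translate: b→-4 (≡12 mod 16), so (8,12,13)→(8,-4,9)
f: reduced (well bottom): (8,-4,9) with a≤c, −a<b≤a
g is negative-definite; reduce −g:
−g: translate: b→4 (≡-14 mod 18), so (9,-14,13)→(9,4,8)
−g: flip: (9,4,8)→(8,-4,9)
−g: reduced (well bottom): (8,-4,9) with a≤c, −a<b≤a
flip sign back: reduced form of g is (-8,4,-9)
reduced forms (8, -4, 9) vs (-8, 4, -9) ⇒ inequivalent

no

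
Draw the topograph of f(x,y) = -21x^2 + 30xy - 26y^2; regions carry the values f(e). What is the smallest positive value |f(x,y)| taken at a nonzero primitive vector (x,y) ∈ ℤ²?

translate: b→12 (≡-30 mod 42), so (21,-30,26)→(21,12,17)
flip: (21,12,17)→(17,-12,21)
reduced (well bottom): (17,-12,21) with a≤c, −a<b≤a
well minimum |f| = |-17| = 17 (negative-definite)

17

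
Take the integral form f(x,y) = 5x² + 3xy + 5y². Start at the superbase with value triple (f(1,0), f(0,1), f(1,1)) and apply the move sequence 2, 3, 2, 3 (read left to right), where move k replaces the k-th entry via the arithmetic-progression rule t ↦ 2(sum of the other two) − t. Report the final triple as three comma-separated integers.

start (5,5,13) = (f(1,0),f(0,1),f(1,1))
replace slot 2: 2·(5+13) − 5 = 31 → (5,31,13)
replace slot 3: 2·(5+31) − 13 = 59 → (5,31,59)
replace slot 2: 2·(5+59) − 31 = 97 → (5,97,59)
replace slot 3: 2·(5+97) − 59 = 145 → (5,97,145)

5,97,145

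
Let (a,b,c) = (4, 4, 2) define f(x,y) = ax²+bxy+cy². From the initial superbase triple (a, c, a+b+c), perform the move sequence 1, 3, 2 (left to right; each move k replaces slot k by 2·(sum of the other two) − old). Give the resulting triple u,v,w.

start (4,2,10) = (f(1,0),f(0,1),f(1,1))
replace slot 1: 2·(2+10) − 4 = 20 → (20,2,10)
replace slot 3: 2·(20+2) − 10 = 34 → (20,2,34)
replace slot 2: 2·(20+34) − 2 = 106 → (20,106,34)

20,106,34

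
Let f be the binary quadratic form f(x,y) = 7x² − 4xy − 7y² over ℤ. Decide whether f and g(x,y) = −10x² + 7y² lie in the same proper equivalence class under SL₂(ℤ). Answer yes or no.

D₁ = 212, D₂ = 280
discriminants differ ⇒ not SL₂(ℤ)-equivalent

no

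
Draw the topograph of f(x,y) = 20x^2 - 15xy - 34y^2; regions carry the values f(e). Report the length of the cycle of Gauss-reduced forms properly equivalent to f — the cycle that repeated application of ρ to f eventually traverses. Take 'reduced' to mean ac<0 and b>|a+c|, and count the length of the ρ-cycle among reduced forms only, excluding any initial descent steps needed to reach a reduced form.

D = 2945, ⌊√D⌋ = 54
descent: ρ → (-34,15,20)  [lands on river]
river: ρ → (20,25,-29)
river: ρ → (-29,33,16)
river: ρ → (16,31,-31)
river: ρ → (-31,31,16)
river: ρ → (16,33,-29)
river: ρ → (-29,25,20)
river: ρ → (20,15,-34)
river: ρ → (-34,53,1)
river: ρ → (1,53,-34)
ρ-cycle length = 10 (tail of 1 descent step not counted)

10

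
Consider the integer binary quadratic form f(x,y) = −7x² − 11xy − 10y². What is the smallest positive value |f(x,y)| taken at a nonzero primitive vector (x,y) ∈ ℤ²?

translate: b→-3 (≡11 mod 14), so (7,11,10)→(7,-3,6)
flip: (7,-3,6)→(6,3,7)
reduced (well bottom): (6,3,7) with a≤c, −a<b≤a
well minimum |f| = |-6| = 6 (negative-definite)

6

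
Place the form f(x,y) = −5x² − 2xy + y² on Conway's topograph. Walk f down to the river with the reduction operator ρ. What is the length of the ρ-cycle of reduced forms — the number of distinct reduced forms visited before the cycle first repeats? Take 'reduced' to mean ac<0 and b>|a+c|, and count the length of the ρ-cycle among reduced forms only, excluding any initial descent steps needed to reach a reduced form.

D = 24, ⌊√D⌋ = 4
descent: ρ → (1,4,-2)  [lands on river]
river: ρ → (-2,4,1)
ρ-cycle length = 2 (tail of 1 descent step not counted)

2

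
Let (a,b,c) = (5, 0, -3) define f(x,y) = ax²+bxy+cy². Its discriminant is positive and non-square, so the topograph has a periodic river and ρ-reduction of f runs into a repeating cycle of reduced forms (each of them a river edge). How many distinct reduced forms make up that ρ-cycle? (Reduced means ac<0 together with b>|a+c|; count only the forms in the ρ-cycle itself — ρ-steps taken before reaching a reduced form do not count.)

D = 60, ⌊√D⌋ = 7
descent: ρ → (-3,6,2)  [lands on river]
river: ρ → (2,6,-3)
ρ-cycle length = 2 (tail of 1 descent step not counted)

2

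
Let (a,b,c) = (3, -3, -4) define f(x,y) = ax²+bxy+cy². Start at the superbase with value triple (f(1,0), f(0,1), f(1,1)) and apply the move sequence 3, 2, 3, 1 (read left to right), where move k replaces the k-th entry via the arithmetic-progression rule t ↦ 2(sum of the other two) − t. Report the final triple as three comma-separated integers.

start (3,-4,-4) = (f(1,0),f(0,1),f(1,1))
replace slot 3: 2·(3+(-4)) − (-4) = 2 → (3,-4,2)
replace slot 2: 2·(3+2) − (-4) = 14 → (3,14,2)
replace slot 3: 2·(3+14) − 2 = 32 → (3,14,32)
replace slot 1: 2·(14+32) − 3 = 89 → (89,14,32)

89,14,32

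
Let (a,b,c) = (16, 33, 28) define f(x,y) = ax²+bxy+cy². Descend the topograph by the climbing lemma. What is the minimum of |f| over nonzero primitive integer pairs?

translate: b→1 (≡33 mod 32), so (16,33,28)→(16,1,11)
flip: (16,1,11)→(11,-1,16)
reduced (well bottom): (11,-1,16) with a≤c, −a<b≤a
well minimum = a = 11

11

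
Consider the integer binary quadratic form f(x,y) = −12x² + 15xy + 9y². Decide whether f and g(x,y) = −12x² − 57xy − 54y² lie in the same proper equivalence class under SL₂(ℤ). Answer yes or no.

D₁ = 657, D₂ = 657
river cycle of f (length 18): (9, 21, -6), (-6, 15, 18), (18, 21, -3), (-3, 21, 18), (18, 15, -6), (-6, 21, 9), (9, 15, -12), (-12, 9, 12), (12, 15, -9), (-9, 21, 6), … (8 more)
river cycle of g (length 18): (-9, 15, 12), (12, 9, -12), (-12, 15, 9), (9, 21, -6), (-6, 15, 18), (18, 21, -3), (-3, 21, 18), (18, 15, -6), (-6, 21, 9), (9, 15, -12), … (8 more)
cycles coincide ⇒ equivalent

yes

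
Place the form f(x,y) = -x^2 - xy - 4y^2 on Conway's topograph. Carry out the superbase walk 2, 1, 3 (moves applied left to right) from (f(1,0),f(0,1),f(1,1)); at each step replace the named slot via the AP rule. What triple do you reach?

start (-1,-4,-6) = (f(1,0),f(0,1),f(1,1))
replace slot 2: 2·((-1)+(-6)) − (-4) = -10 → (-1,-10,-6)
replace slot 1: 2·((-10)+(-6)) − (-1) = -31 → (-31,-10,-6)
replace slot 3: 2·((-31)+(-10)) − (-6) = -76 → (-31,-10,-76)

-31,-10,-76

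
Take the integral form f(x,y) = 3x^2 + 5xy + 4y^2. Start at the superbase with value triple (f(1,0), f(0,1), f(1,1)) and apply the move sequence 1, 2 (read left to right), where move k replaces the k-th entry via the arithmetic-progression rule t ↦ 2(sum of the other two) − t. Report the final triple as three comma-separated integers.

start (3,4,12) = (f(1,0),f(0,1),f(1,1))
replace slot 1: 2·(4+12) − 3 = 29 → (29,4,12)
replace slot 2: 2·(29+12) − 4 = 78 → (29,78,12)

29,78,12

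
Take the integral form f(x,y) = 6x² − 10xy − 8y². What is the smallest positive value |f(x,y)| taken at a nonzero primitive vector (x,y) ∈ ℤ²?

descent: ρ → (-8,10,6)  [lands on river]
river: ρ → (6,14,-4)
river: ρ → (-4,10,12)
river: ρ → (12,14,-2)
river: ρ → (-2,14,12)
river: ρ → (12,10,-4)
river: ρ → (-4,14,6)
river: ρ → (6,10,-8)
river: ρ → (-8,6,8)
river: ρ → (8,10,-6)
river: ρ → (-6,14,4)
river: ρ → (4,10,-12)
river: ρ → (-12,14,2)
river: ρ → (2,14,-12)
river: ρ → (-12,10,4)
river: ρ → (4,14,-6)
river: ρ → (-6,10,8)
river: ρ → (8,6,-8)
closes: descent 1, river 18
min |a| on river = 2

2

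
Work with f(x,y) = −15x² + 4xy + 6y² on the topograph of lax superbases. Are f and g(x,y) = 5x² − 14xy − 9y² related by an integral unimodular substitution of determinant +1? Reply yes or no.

D₁ = 376, D₂ = 376
river cycle of f (length 16): (6, 8, -13), (-13, 18, 1), (1, 18, -13), (-13, 8, 6), (6, 16, -5), (-5, 14, 9), (9, 4, -10), (-10, 16, 3), (3, 14, -15), (-15, 16, 2), … (6 more)
river cycle of g (length 16): (-9, 14, 5), (5, 16, -6), (-6, 8, 13), (13, 18, -1), (-1, 18, 13), (13, 8, -6), (-6, 16, 5), (5, 14, -9), (-9, 4, 10), (10, 16, -3), … (6 more)
cycles differ ⇒ inequivalent

no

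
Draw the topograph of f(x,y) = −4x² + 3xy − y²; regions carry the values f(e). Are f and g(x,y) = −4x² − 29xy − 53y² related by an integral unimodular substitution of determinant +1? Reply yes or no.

D₁ = -7, D₂ = -7
f is negative-definite; reduce −f:
−f: flip: (4,-3,1)→(1,3,4)
−f: translate: b→1 (≡3 mod 2), so (1,3,4)→(1,1,2)
−f: reduced (well bottom): (1,1,2) with a≤c, −a<b≤a
flip sign back: reduced form of f is (-1,-1,-2)
g is negative-definite; reduce −g:
−g: translate: b→-3 (≡29 mod 8), so (4,29,53)→(4,-3,1)
−g: flip: (4,-3,1)→(1,3,4)
−g: translate: b→1 (≡3 mod 2), so (1,3,4)→(1,1,2)
−g: reduced (well bottom): (1,1,2) with a≤c, −a<b≤a
flip sign back: reduced form of g is (-1,-1,-2)
reduced forms (-1, -1, -2) vs (-1, -1, -2) ⇒ equivalent

yes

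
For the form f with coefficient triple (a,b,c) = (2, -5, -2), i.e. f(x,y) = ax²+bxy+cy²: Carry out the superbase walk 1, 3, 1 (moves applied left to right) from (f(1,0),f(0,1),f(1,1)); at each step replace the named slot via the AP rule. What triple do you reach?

start (2,-2,-5) = (f(1,0),f(0,1),f(1,1))
replace slot 1: 2·((-2)+(-5)) − 2 = -16 → (-16,-2,-5)
replace slot 3: 2·((-16)+(-2)) − (-5) = -31 → (-16,-2,-31)
replace slot 1: 2·((-2)+(-31)) − (-16) = -50 → (-50,-2,-31)

-50,-2,-31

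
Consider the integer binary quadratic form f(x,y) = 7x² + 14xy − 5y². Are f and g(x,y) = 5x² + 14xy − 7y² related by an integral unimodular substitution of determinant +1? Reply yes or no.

D₁ = 336, D₂ = 336
river cycle of f (length 4): (-5, 16, 4), (4, 16, -5), (-5, 14, 7), (7, 14, -5)
river cycle of g (length 4): (-7, 14, 5), (5, 16, -4), (-4, 16, 5), (5, 14, -7)
cycles differ ⇒ inequivalent

no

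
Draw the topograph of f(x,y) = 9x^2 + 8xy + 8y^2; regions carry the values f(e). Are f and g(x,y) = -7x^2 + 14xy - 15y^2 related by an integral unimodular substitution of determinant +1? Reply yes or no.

D₁ = -224, D₂ = -224
f: flip: (9,8,8)→(8,-8,9)
f: translate: b→8 (≡-8 mod 16), so (8,-8,9)→(8,8,9)
f: reduced (well bottom): (8,8,9) with a≤c, −a<b≤a
g is negative-definite; reduce −g:
−g: translate: b→0 (≡-14 mod 14), so (7,-14,15)→(7,0,8)
−g: reduced (well bottom): (7,0,8) with a≤c, −a<b≤a
flip sign back: reduced form of g is (-7,0,-8)
reduced forms (8, 8, 9) vs (-7, 0, -8) ⇒ inequivalent

no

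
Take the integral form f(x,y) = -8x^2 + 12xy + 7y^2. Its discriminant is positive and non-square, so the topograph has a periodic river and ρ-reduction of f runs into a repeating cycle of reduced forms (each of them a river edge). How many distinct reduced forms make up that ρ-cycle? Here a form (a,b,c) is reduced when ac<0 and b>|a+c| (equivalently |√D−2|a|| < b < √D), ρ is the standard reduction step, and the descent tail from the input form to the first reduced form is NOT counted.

D = 368, ⌊√D⌋ = 19
river: ρ → (7,16,-4)
river: ρ → (-4,16,7)
river: ρ → (7,12,-8)
river: ρ → (-8,4,11)
river: ρ → (11,18,-1)
river: ρ → (-1,18,11)
river: ρ → (11,4,-8)
river: ρ → (-8,12,7)
ρ-cycle length = 8 (tail of 0 descent steps not counted)

8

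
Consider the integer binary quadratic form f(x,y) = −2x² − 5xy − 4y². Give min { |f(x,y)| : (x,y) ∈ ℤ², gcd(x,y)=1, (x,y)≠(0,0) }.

translate: b→1 (≡5 mod 4), so (2,5,4)→(2,1,1)
flip: (2,1,1)→(1,-1,2)
translate: b→1 (≡-1 mod 2), so (1,-1,2)→(1,1,2)
reduced (well bottom): (1,1,2) with a≤c, −a<b≤a
well minimum |f| = |-1| = 1 (negative-definite)

1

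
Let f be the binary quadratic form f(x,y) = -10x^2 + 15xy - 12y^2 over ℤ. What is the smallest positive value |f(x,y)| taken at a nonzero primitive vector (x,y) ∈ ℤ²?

translate: b→5 (≡-15 mod 20), so (10,-15,12)→(10,5,7)
flip: (10,5,7)→(7,-5,10)
reduced (well bottom): (7,-5,10) with a≤c, −a<b≤a
well minimum |f| = |-7| = 7 (negative-definite)

7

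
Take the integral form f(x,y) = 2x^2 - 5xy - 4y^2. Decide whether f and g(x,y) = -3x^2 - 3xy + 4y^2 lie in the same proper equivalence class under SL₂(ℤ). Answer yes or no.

D₁ = 57, D₂ = 57
river cycle of f (length 6): (-4, 5, 2), (2, 7, -1), (-1, 7, 2), (2, 5, -4), (-4, 3, 3), (3, 3, -4)
river cycle of g (length 6): (4, 3, -3), (-3, 3, 4), (4, 5, -2), (-2, 7, 1), (1, 7, -2), (-2, 5, 4)
cycles differ ⇒ inequivalent

no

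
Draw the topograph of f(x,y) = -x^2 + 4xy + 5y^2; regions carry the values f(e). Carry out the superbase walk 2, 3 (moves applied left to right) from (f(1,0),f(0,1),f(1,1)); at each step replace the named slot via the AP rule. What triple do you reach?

start (-1,5,8) = (f(1,0),f(0,1),f(1,1))
replace slot 2: 2·((-1)+8) − 5 = 9 → (-1,9,8)
replace slot 3: 2·((-1)+9) − 8 = 8 → (-1,9,8)

-1,9,8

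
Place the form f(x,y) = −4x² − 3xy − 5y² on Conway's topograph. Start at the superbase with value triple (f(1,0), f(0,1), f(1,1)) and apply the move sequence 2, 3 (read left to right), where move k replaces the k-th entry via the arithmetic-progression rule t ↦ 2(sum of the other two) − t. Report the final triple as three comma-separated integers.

start (-4,-5,-12) = (f(1,0),f(0,1),f(1,1))
replace slot 2: 2·((-4)+(-12)) − (-5) = -27 → (-4,-27,-12)
replace slot 3: 2·((-4)+(-27)) − (-12) = -50 → (-4,-27,-50)

-4,-27,-50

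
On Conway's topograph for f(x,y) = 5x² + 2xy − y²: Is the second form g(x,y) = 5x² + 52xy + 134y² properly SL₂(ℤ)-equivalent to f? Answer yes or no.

D₁ = 24, D₂ = 24
river cycle of f (length 2): (-1, 4, 2), (2, 4, -1)
river cycle of g (length 2): (-1, 4, 2), (2, 4, -1)
cycles coincide ⇒ equivalent

yes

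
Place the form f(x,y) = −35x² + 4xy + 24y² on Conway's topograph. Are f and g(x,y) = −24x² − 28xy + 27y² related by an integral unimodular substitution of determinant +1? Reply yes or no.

D₁ = 3376, D₂ = 3376
river cycle of f (length 48): (24, 44, -15), (-15, 46, 21), (21, 38, -23), (-23, 54, 5), (5, 56, -12), (-12, 40, 37), (37, 34, -15), (-15, 56, 4), (4, 56, -15), (-15, 34, 37), … (38 more)
river cycle of g (length 48): (27, 28, -24), (-24, 20, 31), (31, 42, -13), (-13, 36, 40), (40, 44, -9), (-9, 46, 35), (35, 24, -20), (-20, 56, 3), (3, 58, -1), (-1, 58, 3), … (38 more)
cycles differ ⇒ inequivalent

no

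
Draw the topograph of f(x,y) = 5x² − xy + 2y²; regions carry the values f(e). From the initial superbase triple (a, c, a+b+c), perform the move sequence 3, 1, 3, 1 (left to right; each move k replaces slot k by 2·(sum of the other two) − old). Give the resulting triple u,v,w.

start (5,2,6) = (f(1,0),f(0,1),f(1,1))
replace slot 3: 2·(5+2) − 6 = 8 → (5,2,8)
replace slot 1: 2·(2+8) − 5 = 15 → (15,2,8)
replace slot 3: 2·(15+2) − 8 = 26 → (15,2,26)
replace slot 1: 2·(2+26) − 15 = 41 → (41,2,26)

41,2,26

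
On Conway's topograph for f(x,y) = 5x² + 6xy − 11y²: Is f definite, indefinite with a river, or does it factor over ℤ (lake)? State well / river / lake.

D = b²−4ac = 6² − 4·5·(-11) = 256
D = 16² is a perfect square ⇒ form factors over ℤ ⇒ lakes

lake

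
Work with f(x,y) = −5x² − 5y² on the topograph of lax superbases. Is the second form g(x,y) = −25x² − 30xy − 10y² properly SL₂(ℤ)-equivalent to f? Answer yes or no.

D₁ = -100, D₂ = -100
f is negative-definite; reduce −f:
−f: reduced (well bottom): (5,0,5) with a≤c, −a<b≤a
flip sign back: reduced form of f is (-5,0,-5)
g is negative-definite; reduce −g:
−g: translate: b→-20 (≡30 mod 50), so (25,30,10)→(25,-20,5)
−g: flip: (25,-20,5)→(5,20,25)
−g: translate: b→0 (≡20 mod 10), so (5,20,25)→(5,0,5)
−g: reduced (well bottom): (5,0,5) with a≤c, −a<b≤a
flip sign back: reduced form of g is (-5,0,-5)
reduced forms (-5, 0, -5) vs (-5, 0, -5) ⇒ equivalent

yes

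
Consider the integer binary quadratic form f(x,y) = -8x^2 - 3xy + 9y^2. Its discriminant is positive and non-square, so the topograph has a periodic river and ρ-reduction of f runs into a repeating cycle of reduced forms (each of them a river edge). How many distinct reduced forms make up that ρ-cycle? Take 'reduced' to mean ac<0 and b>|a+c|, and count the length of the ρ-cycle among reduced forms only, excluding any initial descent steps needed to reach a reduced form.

D = 297, ⌊√D⌋ = 17
descent: ρ → (9,3,-8)  [lands on river]
river: ρ → (-8,13,4)
river: ρ → (4,11,-11)
river: ρ → (-11,11,4)
river: ρ → (4,13,-8)
river: ρ → (-8,3,9)
river: ρ → (9,15,-2)
river: ρ → (-2,17,1)
river: ρ → (1,17,-2)
river: ρ → (-2,15,9)
ρ-cycle length = 10 (tail of 1 descent step not counted)

10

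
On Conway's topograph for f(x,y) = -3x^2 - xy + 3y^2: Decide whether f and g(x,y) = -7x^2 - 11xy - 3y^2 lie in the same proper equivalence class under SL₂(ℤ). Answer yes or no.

D₁ = 37, D₂ = 37
river cycle of f (length 6): (3, 1, -3), (-3, 5, 1), (1, 5, -3), (-3, 1, 3), (3, 5, -1), (-1, 5, 3)
river cycle of g (length 6): (-3, 5, 1), (1, 5, -3), (-3, 1, 3), (3, 5, -1), (-1, 5, 3), (3, 1, -3)
cycles coincide ⇒ equivalent

yes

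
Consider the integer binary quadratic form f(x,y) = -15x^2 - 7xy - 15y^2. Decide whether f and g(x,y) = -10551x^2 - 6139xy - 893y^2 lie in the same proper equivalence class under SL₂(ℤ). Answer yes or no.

D₁ = -851, D₂ = -851
f is negative-definite; reduce −f:
−f: reduced (well bottom): (15,7,15) with a≤c, −a<b≤a
flip sign back: reduced form of f is (-15,-7,-15)
g is negative-definite; reduce −g:
−g: flip: (10551,6139,893)→(893,-6139,10551)
−g: translate: b→-781 (≡-6139 mod 1786), so (893,-6139,10551)→(893,-781,171)
−g: flip: (893,-781,171)→(171,781,893)
−g: translate: b→97 (≡781 mod 342), so (171,781,893)→(171,97,15)
−g: flip: (171,97,15)→(15,-97,171)
−g: translate: b→-7 (≡-97 mod 30), so (15,-97,171)→(15,-7,15)
−g: flip: (15,-7,15)→(15,7,15)
−g: reduced (well bottom): (15,7,15) with a≤c, −a<b≤a
flip sign back: reduced form of g is (-15,-7,-15)
reduced forms (-15, -7, -15) vs (-15, -7, -15) ⇒ equivalent

yes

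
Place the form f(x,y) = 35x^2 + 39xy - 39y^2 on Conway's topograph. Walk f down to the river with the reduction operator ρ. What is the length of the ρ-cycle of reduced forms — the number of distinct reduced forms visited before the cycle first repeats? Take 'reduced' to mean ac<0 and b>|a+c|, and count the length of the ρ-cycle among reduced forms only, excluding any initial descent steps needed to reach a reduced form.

D = 6981, ⌊√D⌋ = 83
river: ρ → (-39,39,35)
river: ρ → (35,31,-43)
river: ρ → (-43,55,23)
river: ρ → (23,83,-1)
river: ρ → (-1,83,23)
river: ρ → (23,55,-43)
river: ρ → (-43,31,35)
river: ρ → (35,39,-39)
ρ-cycle length = 8 (tail of 0 descent steps not counted)

8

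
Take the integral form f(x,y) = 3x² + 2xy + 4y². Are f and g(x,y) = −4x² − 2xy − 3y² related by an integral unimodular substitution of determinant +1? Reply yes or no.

D₁ = -44, D₂ = -44
f: reduced (well bottom): (3,2,4) with a≤c, −a<b≤a
g is negative-definite; reduce −g:
−g: flip: (4,2,3)→(3,-2,4)
−g: reduced (well bottom): (3,-2,4) with a≤c, −a<b≤a
flip sign back: reduced form of g is (-3,2,-4)
reduced forms (3, 2, 4) vs (-3, 2, -4) ⇒ inequivalent

no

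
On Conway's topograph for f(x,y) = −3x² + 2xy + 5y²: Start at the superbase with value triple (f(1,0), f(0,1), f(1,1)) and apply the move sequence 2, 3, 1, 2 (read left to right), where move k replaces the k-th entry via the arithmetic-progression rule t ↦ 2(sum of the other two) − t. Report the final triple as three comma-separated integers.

start (-3,5,4) = (f(1,0),f(0,1),f(1,1))
replace slot 2: 2·((-3)+4) − 5 = -3 → (-3,-3,4)
replace slot 3: 2·((-3)+(-3)) − 4 = -16 → (-3,-3,-16)
replace slot 1: 2·((-3)+(-16)) − (-3) = -35 → (-35,-3,-16)
replace slot 2: 2·((-35)+(-16)) − (-3) = -99 → (-35,-99,-16)

-35,-99,-16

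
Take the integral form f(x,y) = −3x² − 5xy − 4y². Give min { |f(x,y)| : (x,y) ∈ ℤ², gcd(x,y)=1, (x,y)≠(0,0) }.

translate: b→-1 (≡5 mod 6), so (3,5,4)→(3,-1,2)
flip: (3,-1,2)→(2,1,3)
reduced (well bottom): (2,1,3) with a≤c, −a<b≤a
well minimum |f| = |-2| = 2 (negative-definite)

2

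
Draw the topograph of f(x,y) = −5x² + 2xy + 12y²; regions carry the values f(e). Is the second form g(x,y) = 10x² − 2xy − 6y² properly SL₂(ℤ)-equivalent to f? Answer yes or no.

D₁ = 244, D₂ = 244
river cycle of f (length 22): (-5, 12, 5), (5, 8, -9), (-9, 10, 4), (4, 14, -3), (-3, 10, 12), (12, 14, -1), (-1, 14, 12), (12, 10, -3), (-3, 14, 4), (4, 10, -9), … (12 more)
river cycle of g (length 6): (-6, 14, 2), (2, 14, -6), (-6, 10, 6), (6, 14, -2), (-2, 14, 6), (6, 10, -6)
cycles differ ⇒ inequivalent

no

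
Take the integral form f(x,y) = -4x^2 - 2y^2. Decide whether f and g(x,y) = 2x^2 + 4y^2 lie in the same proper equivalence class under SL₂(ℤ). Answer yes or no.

D₁ = -32, D₂ = -32
f is negative-definite; reduce −f:
−f: flip: (4,0,2)→(2,0,4)
−f: reduced (well bottom): (2,0,4) with a≤c, −a<b≤a
flip sign back: reduced form of f is (-2,0,-4)
g: reduced (well bottom): (2,0,4) with a≤c, −a<b≤a
reduced forms (-2, 0, -4) vs (2, 0, 4) ⇒ inequivalent

no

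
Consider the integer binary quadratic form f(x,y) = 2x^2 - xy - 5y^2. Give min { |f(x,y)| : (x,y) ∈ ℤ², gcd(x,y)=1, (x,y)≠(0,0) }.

descent: ρ → (-5,1,2)
descent: ρ → (2,3,-4)  [lands on river]
river: ρ → (-4,5,1)
river: ρ → (1,5,-4)
river: ρ → (-4,3,2)
river: ρ → (2,5,-2)
river: ρ → (-2,3,4)
river: ρ → (4,5,-1)
river: ρ → (-1,5,4)
river: ρ → (4,3,-2)
river: ρ → (-2,5,2)
closes: descent 2, river 10
min |a| on river = 1

1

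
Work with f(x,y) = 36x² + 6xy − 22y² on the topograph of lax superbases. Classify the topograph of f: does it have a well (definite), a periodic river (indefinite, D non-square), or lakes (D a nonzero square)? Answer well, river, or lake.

D = b²−4ac = 6² − 4·36·(-22) = 3204
D > 0 non-square ⇒ indefinite ⇒ periodic river

river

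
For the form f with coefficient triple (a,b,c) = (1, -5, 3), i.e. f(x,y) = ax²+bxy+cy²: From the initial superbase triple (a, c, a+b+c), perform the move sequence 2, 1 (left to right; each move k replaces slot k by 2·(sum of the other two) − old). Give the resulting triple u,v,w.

start (1,3,-1) = (f(1,0),f(0,1),f(1,1))
replace slot 2: 2·(1+(-1)) − 3 = -3 → (1,-3,-1)
replace slot 1: 2·((-3)+(-1)) − 1 = -9 → (-9,-3,-1)

-9,-3,-1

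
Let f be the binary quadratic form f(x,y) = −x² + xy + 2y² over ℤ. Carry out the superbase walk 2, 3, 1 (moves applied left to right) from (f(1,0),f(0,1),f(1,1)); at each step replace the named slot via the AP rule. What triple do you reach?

start (-1,2,2) = (f(1,0),f(0,1),f(1,1))
replace slot 2: 2·((-1)+2) − 2 = 0 → (-1,0,2)
replace slot 3: 2·((-1)+0) − 2 = -4 → (-1,0,-4)
replace slot 1: 2·(0+(-4)) − (-1) = -7 → (-7,0,-4)

-7,0,-4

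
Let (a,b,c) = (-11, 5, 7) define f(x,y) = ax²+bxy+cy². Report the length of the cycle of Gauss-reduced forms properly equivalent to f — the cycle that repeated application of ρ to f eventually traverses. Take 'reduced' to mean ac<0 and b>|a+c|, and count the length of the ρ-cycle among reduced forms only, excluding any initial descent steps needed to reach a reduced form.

D = 333, ⌊√D⌋ = 18
river: ρ → (7,9,-9)
river: ρ → (-9,9,7)
river: ρ → (7,5,-11)
river: ρ → (-11,17,1)
river: ρ → (1,17,-11)
river: ρ → (-11,5,7)
ρ-cycle length = 6 (tail of 0 descent steps not counted)

6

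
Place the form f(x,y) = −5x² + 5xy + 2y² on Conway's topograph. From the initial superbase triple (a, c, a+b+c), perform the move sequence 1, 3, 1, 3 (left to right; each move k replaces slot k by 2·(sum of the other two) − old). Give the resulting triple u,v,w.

start (-5,2,2) = (f(1,0),f(0,1),f(1,1))
replace slot 1: 2·(2+2) − (-5) = 13 → (13,2,2)
replace slot 3: 2·(13+2) − 2 = 28 → (13,2,28)
replace slot 1: 2·(2+28) − 13 = 47 → (47,2,28)
replace slot 3: 2·(47+2) − 28 = 70 → (47,2,70)

47,2,70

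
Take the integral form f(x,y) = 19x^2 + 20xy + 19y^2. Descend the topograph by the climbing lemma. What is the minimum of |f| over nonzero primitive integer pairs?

translate: b→-18 (≡20 mod 38), so (19,20,19)→(19,-18,18)
flip: (19,-18,18)→(18,18,19)
reduced (well bottom): (18,18,19) with a≤c, −a<b≤a
well minimum = a = 18

18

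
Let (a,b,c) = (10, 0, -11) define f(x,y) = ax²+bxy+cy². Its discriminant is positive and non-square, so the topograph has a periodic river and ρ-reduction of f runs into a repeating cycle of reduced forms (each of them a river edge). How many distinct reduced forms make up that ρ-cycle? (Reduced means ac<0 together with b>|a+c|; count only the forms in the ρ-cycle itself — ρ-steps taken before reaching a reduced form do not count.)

D = 440, ⌊√D⌋ = 20
descent: ρ → (-11,0,10)
descent: ρ → (10,20,-1)  [lands on river]
river: ρ → (-1,20,10)
ρ-cycle length = 2 (tail of 2 descent steps not counted)

2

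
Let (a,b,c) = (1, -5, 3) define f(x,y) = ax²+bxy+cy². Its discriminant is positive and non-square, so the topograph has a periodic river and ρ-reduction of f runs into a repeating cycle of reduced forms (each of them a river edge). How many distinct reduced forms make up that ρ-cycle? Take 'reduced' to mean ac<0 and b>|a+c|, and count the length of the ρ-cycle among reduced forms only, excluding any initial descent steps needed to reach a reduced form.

D = 13, ⌊√D⌋ = 3
descent: ρ → (3,-1,-1)
descent: ρ → (-1,3,1)  [lands on river]
river: ρ → (1,3,-1)
ρ-cycle length = 2 (tail of 2 descent steps not counted)

2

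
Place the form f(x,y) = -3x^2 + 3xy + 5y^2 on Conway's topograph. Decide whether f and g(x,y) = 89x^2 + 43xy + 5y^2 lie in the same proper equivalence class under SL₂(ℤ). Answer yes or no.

D₁ = 69, D₂ = 69
river cycle of f (length 4): (5, 7, -1), (-1, 7, 5), (5, 3, -3), (-3, 3, 5)
river cycle of g (length 4): (5, 7, -1), (-1, 7, 5), (5, 3, -3), (-3, 3, 5)
cycles coincide ⇒ equivalent

yes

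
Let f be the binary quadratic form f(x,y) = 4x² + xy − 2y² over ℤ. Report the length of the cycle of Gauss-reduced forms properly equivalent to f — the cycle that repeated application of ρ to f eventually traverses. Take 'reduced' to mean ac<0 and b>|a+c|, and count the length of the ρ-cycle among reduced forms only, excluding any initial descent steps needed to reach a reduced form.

D = 33, ⌊√D⌋ = 5
descent: ρ → (-2,3,3)  [lands on river]
river: ρ → (3,3,-2)
river: ρ → (-2,5,1)
river: ρ → (1,5,-2)
ρ-cycle length = 4 (tail of 1 descent step not counted)

4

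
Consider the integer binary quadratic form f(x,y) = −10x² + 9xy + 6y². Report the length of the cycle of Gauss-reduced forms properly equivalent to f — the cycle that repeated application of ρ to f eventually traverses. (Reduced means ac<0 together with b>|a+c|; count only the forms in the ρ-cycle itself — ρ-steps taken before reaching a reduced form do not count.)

D = 321, ⌊√D⌋ = 17
river: ρ → (6,15,-4)
river: ρ → (-4,17,2)
river: ρ → (2,15,-12)
river: ρ → (-12,9,5)
river: ρ → (5,11,-10)
river: ρ → (-10,9,6)
ρ-cycle length = 6 (tail of 0 descent steps not counted)

6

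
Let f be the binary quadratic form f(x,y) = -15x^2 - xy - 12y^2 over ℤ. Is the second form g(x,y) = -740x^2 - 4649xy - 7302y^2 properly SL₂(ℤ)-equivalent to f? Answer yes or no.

D₁ = -719, D₂ = -719
f is negative-definite; reduce −f:
−f: flip: (15,1,12)→(12,-1,15)
−f: reduced (well bottom): (12,-1,15) with a≤c, −a<b≤a
flip sign back: reduced form of f is (-12,1,-15)
g is negative-definite; reduce −g:
−g: translate: b→209 (≡4649 mod 1480), so (740,4649,7302)→(740,209,15)
−g: flip: (740,209,15)→(15,-209,740)
−g: translate: b→1 (≡-209 mod 30), so (15,-209,740)→(15,1,12)
−g: flip: (15,1,12)→(12,-1,15)
−g: reduced (well bottom): (12,-1,15) with a≤c, −a<b≤a
flip sign back: reduced form of g is (-12,1,-15)
reduced forms (-12, 1, -15) vs (-12, 1, -15) ⇒ equivalent

yes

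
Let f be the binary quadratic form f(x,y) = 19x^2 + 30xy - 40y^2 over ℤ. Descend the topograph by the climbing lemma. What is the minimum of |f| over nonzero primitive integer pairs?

river: ρ → (-40,50,9)
river: ρ → (9,58,-16)
river: ρ → (-16,38,39)
river: ρ → (39,40,-15)
river: ρ → (-15,50,24)
river: ρ → (24,46,-19)
river: ρ → (-19,30,40)
river: ρ → (40,50,-9)
river: ρ → (-9,58,16)
river: ρ → (16,38,-39)
river: ρ → (-39,40,15)
river: ρ → (15,50,-24)
river: ρ → (-24,46,19)
river: ρ → (19,30,-40)
closes: descent 0, river 14
min |a| on river = 9

9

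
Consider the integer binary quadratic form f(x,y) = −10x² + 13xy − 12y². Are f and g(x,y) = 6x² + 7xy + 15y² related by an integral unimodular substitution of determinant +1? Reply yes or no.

D₁ = -311, D₂ = -311
f is negative-definite; reduce −f:
−f: translate: b→7 (≡-13 mod 20), so (10,-13,12)→(10,7,9)
−f: flip: (10,7,9)→(9,-7,10)
−f: reduced (well bottom): (9,-7,10) with a≤c, −a<b≤a
flip sign back: reduced form of f is (-9,7,-10)
g: translate: b→-5 (≡7 mod 12), so (6,7,15)→(6,-5,14)
g: reduced (well bottom): (6,-5,14) with a≤c, −a<b≤a
reduced forms (-9, 7, -10) vs (6, -5, 14) ⇒ inequivalent

no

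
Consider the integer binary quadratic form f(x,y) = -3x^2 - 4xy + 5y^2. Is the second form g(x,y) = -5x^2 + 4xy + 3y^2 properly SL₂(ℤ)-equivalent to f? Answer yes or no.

D₁ = 76, D₂ = 76
river cycle of f (length 6): (5, 4, -3), (-3, 8, 1), (1, 8, -3), (-3, 4, 5), (5, 6, -2), (-2, 6, 5)
river cycle of g (length 6): (3, 8, -1), (-1, 8, 3), (3, 4, -5), (-5, 6, 2), (2, 6, -5), (-5, 4, 3)
cycles differ ⇒ inequivalent

no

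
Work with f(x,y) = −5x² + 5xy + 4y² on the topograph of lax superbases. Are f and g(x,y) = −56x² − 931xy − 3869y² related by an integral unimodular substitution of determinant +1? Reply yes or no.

D₁ = 105, D₂ = 105
river cycle of f (length 6): (4, 3, -6), (-6, 9, 1), (1, 9, -6), (-6, 3, 4), (4, 5, -5), (-5, 5, 4)
river cycle of g (length 6): (-5, 5, 4), (4, 3, -6), (-6, 9, 1), (1, 9, -6), (-6, 3, 4), (4, 5, -5)
cycles coincide ⇒ equivalent

yes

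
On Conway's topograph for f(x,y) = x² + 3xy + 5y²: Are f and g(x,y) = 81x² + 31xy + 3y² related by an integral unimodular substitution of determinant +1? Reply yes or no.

D₁ = -11, D₂ = -11
f: translate: b→1 (≡3 mod 2), so (1,3,5)→(1,1,3)
f: reduced (well bottom): (1,1,3) with a≤c, −a<b≤a
g: flip: (81,31,3)→(3,-31,81)
g: translate: b→-1 (≡-31 mod 6), so (3,-31,81)→(3,-1,1)
g: flip: (3,-1,1)→(1,1,3)
g: reduced (well bottom): (1,1,3) with a≤c, −a<b≤a
reduced forms (1, 1, 3) vs (1, 1, 3) ⇒ equivalent

yes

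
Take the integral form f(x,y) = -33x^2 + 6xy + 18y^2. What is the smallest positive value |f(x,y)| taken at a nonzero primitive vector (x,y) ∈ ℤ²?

descent: ρ → (18,30,-21)  [lands on river]
river: ρ → (-21,12,27)
river: ρ → (27,42,-6)
river: ρ → (-6,42,27)
river: ρ → (27,12,-21)
river: ρ → (-21,30,18)
river: ρ → (18,42,-9)
river: ρ → (-9,48,3)
river: ρ → (3,48,-9)
river: ρ → (-9,42,18)
closes: descent 1, river 10
min |a| on river = 3

3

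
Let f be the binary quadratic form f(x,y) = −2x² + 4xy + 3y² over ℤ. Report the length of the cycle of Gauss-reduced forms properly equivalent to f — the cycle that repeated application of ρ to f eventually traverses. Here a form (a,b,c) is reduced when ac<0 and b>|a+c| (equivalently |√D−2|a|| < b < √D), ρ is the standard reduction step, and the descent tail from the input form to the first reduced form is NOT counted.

D = 40, ⌊√D⌋ = 6
river: ρ → (3,2,-3)
river: ρ → (-3,4,2)
river: ρ → (2,4,-3)
river: ρ → (-3,2,3)
river: ρ → (3,4,-2)
river: ρ → (-2,4,3)
ρ-cycle length = 6 (tail of 0 descent steps not counted)

6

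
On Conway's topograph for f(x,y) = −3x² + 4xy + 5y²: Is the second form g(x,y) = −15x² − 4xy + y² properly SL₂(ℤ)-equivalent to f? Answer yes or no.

D₁ = 76, D₂ = 76
river cycle of f (length 6): (5, 6, -2), (-2, 6, 5), (5, 4, -3), (-3, 8, 1), (1, 8, -3), (-3, 4, 5)
river cycle of g (length 6): (1, 8, -3), (-3, 4, 5), (5, 6, -2), (-2, 6, 5), (5, 4, -3), (-3, 8, 1)
cycles coincide ⇒ equivalent

yes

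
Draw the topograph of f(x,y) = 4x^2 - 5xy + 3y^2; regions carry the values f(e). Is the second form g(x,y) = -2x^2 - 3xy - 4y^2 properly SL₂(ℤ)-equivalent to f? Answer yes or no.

D₁ = -23, D₂ = -23
f: translate: b→3 (≡-5 mod 8), so (4,-5,3)→(4,3,2)
f: flip: (4,3,2)→(2,-3,4)
f: translate: b→1 (≡-3 mod 4), so (2,-3,4)→(2,1,3)
f: reduced (well bottom): (2,1,3) with a≤c, −a<b≤a
g is negative-definite; reduce −g:
−g: translate: b→-1 (≡3 mod 4), so (2,3,4)→(2,-1,3)
−g: reduced (well bottom): (2,-1,3) with a≤c, −a<b≤a
flip sign back: reduced form of g is (-2,1,-3)
reduced forms (2, 1, 3) vs (-2, 1, -3) ⇒ inequivalent

no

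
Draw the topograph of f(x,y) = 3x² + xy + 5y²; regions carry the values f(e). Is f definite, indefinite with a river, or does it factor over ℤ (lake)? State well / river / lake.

D = b²−4ac = 1² − 4·3·5 = -59
D < 0 ⇒ definite ⇒ every region one sign ⇒ single well

well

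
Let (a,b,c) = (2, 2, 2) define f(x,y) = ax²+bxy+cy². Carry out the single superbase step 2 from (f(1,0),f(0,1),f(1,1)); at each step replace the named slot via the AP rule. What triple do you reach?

start (2,2,6) = (f(1,0),f(0,1),f(1,1))
replace slot 2: 2·(2+6) − 2 = 14 → (2,14,6)

2,14,6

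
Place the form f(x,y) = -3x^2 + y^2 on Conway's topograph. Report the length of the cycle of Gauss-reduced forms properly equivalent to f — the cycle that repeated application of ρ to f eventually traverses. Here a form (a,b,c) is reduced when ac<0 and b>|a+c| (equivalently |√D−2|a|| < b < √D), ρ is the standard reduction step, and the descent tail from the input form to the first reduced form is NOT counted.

D = 12, ⌊√D⌋ = 3
descent: ρ → (1,2,-2)  [lands on river]
river: ρ → (-2,2,1)
ρ-cycle length = 2 (tail of 1 descent step not counted)

2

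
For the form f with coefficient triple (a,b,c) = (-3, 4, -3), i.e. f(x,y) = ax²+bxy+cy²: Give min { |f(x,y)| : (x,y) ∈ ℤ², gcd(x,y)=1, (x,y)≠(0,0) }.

translate: b→2 (≡-4 mod 6), so (3,-4,3)→(3,2,2)
flip: (3,2,2)→(2,-2,3)
translate: b→2 (≡-2 mod 4), so (2,-2,3)→(2,2,3)
reduced (well bottom): (2,2,3) with a≤c, −a<b≤a
well minimum |f| = |-2| = 2 (negative-definite)

2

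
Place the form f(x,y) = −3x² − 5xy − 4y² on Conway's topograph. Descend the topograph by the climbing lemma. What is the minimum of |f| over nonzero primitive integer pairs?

translate: b→-1 (≡5 mod 6), so (3,5,4)→(3,-1,2)
flip: (3,-1,2)→(2,1,3)
reduced (well bottom): (2,1,3) with a≤c, −a<b≤a
well minimum |f| = |-2| = 2 (negative-definite)

2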